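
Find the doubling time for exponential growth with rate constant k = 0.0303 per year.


Exponential growth: P(t) = P₀ e^(0.0303t). Set P(t)/P₀ = 2: e^(0.0303t) = 2.
Solve: t = ln(2)/0.0303 ≈ 22.88 years.


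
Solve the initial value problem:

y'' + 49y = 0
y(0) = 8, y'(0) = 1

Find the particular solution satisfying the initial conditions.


Characteristic roots of r² + 49 = 0 are ±7i, so y = C₁cos(7x) + C₂sin(7x).
Apply y(0) = 8: C₁ = 8. Differentiate and apply y'(0) = 1: 7·C₂ = 1, so C₂ = 1/7.
Particular solution: y = 8cos(7x) + (1/7)sin(7x).


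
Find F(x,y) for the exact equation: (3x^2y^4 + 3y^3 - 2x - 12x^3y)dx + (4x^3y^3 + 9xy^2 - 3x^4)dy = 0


Check exactness: ∂M/∂y = 12x^2y^3 + 9y^2 - 12x^3 and ∂N/∂x = 12x^2y^3 + 9y^2 - 12x^3; equal, so the equation is exact.
Integrate M with respect to x (treating y as constant): ∫M dx = x^3y^4 + 3xy^3 - x^2 - 3x^4y + h(y).
Differentiate w.r.t. y and set equal to N: all terms match, so h'(y) = 0 and h is a constant absorbed into C.
General solution: x^3y^4 + 3xy^3 - x^2 - 3x^4y = C.


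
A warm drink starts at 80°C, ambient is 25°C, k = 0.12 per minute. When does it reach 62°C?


From T(t) = T_a + (T₀ - T_a)e^(-kt), set T(t) = 62:
(62 - 25) / (80 - 25) = e^(-0.12t), so t = -ln(0.673)/0.12 ≈ 3.3 minutes.


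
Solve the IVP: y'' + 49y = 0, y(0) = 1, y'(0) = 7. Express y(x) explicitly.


Characteristic roots of r² + 49 = 0 are ±7i, so y = C₁cos(7x) + C₂sin(7x).
Apply y(0) = 1: C₁ = 1. Differentiate and apply y'(0) = 7: 7·C₂ = 7, so C₂ = 1.
Particular solution: y = cos(7x) + sin(7x).


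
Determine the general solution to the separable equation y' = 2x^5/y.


Separate variables: y dy = 2x^5 dx.
Integrate both sides: y²/2 = (1/3)x^6 + C₀.
Multiply by 2: y² = (2/3)x^6 + C.


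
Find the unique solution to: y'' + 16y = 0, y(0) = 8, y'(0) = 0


Characteristic roots of r² + 16 = 0 are ±4i, so y = C₁cos(4x) + C₂sin(4x).
Apply y(0) = 8: C₁ = 8. Differentiate and apply y'(0) = 0: 4·C₂ = 0, so C₂ = 0.
Particular solution: y = 8cos(4x).


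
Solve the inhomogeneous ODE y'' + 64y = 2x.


Homogeneous: r² + 64 = 0 ⇒ r = ±8i, y_h = C₁cos(8x) + C₂sin(8x).
Polynomial forcing; try y_p = Ax + B. Then y_p'' + 64 y_p = 64(Ax + B) = 2x, so B = 0 and A = 1/32.
General solution: y = C₁cos(8x) + C₂sin(8x) + (1/32)x.


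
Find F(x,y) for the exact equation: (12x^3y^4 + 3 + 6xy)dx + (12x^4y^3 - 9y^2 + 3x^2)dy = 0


Check exactness: ∂M/∂y = 48x^3y^3 + 6x and ∂N/∂x = 48x^3y^3 + 6x; equal, so the equation is exact.
Integrate M with respect to x (treating y as constant): ∫M dx = 3x^4y^4 + 3x + 3x^2y + h(y).
Differentiate w.r.t. y and set equal to N: the x-dependent terms already match, leaving h'(y) = -9y^2. Integrate: h(y) = -3y^3.
So F(x,y) = 3x^4y^4 + 3x - 3y^3 + 3x^2y.
General solution: 3x^4y^4 + 3x - 3y^3 + 3x^2y = C.


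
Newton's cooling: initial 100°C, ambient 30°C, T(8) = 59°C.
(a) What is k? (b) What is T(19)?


Newton's law: T(t) = T_a + (T₀ - T_a)e^(-kt).
(a) Use T(8) = 59: (59 - 30)/(100 - 30) = e^(-k·8), so k = -ln(0.414)/8 ≈ 0.1101.
(b) Apply k to t = 19: T(19) = 30 + (70)e^(-2.093) ≈ 38.6°C.


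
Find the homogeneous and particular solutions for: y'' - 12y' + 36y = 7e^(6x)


Characteristic polynomial (r - 6)² = 0; repeated root r = 6.
y_h = (C₁ + C₂x)e^(6x). Forcing matches the repeated root (resonance), so try y_p = Ax² e^(6x).
Substitute and solve for A: 2A = 7, so A = 7/2.
General solution: y = (C₁ + C₂x + (7/2)x²)e^(6x).


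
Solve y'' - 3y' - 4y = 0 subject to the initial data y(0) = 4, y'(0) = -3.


Characteristic roots of r² - 3r - 4 = 0 are 4, -1.
General solution y = c₁ e^(4x) + c₂ e^(-x).
Apply y(0) = 4: c₁ + c₂ = 4. Apply y'(0) = -3: 4 c₁ - 1 c₂ = -3.
Solve: c₁ = 1/5, c₂ = 19/5.
Particular solution: y = (1/5)e^(4x) + (19/5)e^(-x).


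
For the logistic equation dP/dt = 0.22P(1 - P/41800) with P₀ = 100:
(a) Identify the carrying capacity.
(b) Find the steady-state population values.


Logistic ODE dP/dt = 0.22P(1 - P/41800) has equilibria where dP/dt = 0, i.e. P = 0 or P = 41800.
The coefficient (1 - P/K) = 0 when P = K, identifying K = 41800 as the carrying capacity.
(a) K = 41800; (b) equilibria P = 0 and P = 41800.


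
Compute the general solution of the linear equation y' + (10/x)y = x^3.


P(x) = 10/x ⇒ μ = x^10.
(x^10 y)' = x^13 ⇒ x^10 y = x^14/(14) + C.
Solve for y: y = (1/14)x^4 + C/x^10.


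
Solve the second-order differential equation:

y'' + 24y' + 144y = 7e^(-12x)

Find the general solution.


Characteristic polynomial (r + 12)² = 0; repeated root r = -12.
y_h = (C₁ + C₂x)e^(-12x). Forcing matches the repeated root (resonance), so try y_p = Ax² e^(-12x).
Substitute and solve for A: 2A = 7, so A = 7/2.
General solution: y = (C₁ + C₂x + (7/2)x²)e^(-12x).


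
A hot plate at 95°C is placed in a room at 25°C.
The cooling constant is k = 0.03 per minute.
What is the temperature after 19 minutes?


Newton's law: dT/dt = -k(T - T_a) has solution T(t) = T_a + (T₀ - T_a)e^(-kt).
Plug in T_a = 25, T₀ = 95, k = 0.03, t = 19: T(19) = 25 + (70)e^(-0.57) ≈ 64.6°C.


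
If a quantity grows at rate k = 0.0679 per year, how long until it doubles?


Exponential growth: P(t) = P₀ e^(0.0679t). Set P(t)/P₀ = 2: e^(0.0679t) = 2.
Solve: t = ln(2)/0.0679 ≈ 10.21 years.


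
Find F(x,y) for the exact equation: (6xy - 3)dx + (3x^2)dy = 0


Check exactness: ∂M/∂y = 6x and ∂N/∂x = 6x; equal, so the equation is exact.
Integrate M with respect to x (treating y as constant): ∫M dx = 3x^2y - 3x + h(y).
Differentiate w.r.t. y and set equal to N: all terms match, so h'(y) = 0 and h is a constant absorbed into C.
General solution: 3x^2y - 3x = C.


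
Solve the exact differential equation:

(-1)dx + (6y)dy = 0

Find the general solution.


Check exactness: ∂M/∂y = 0 and ∂N/∂x = 0; equal, so the equation is exact.
Integrate M with respect to x (treating y as constant): ∫M dx = -x + h(y).
Differentiate w.r.t. y and set equal to N: the x-dependent terms already match, leaving h'(y) = 6y. Integrate: h(y) = 3y^2.
So F(x,y) = 3y^2 - x.
General solution: 3y^2 - x = C.


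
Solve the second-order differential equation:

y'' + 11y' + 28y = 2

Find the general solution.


Characteristic roots of r² + 11r + 28 = 0 are -7, -4.
y_h = C₁e^(-7x) + C₂e^(-4x).
Constant forcing; try y_p = A. Then 28A = 2 ⇒ A = 1/14.
General solution: y = C₁e^(-7x) + C₂e^(-4x) + 1/14.


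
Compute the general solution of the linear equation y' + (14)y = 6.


P(x) = 14, Q(x) = 6; integrating factor μ = e^(14x).
(μ y)' = 6e^(14x) ⇒ μ y = (3/7)e^(14x) + C.
Divide by μ: y = 3/7 + Ce^(-14x).


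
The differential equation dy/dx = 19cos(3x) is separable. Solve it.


g(y) = 1, so integrate directly: y = ∫ 19cos(3x) dx = (19/3)sin(3x) + C.


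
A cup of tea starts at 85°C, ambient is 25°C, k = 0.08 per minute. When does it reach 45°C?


From T(t) = T_a + (T₀ - T_a)e^(-kt), set T(t) = 45:
(45 - 25) / (85 - 25) = e^(-0.08t), so t = -ln(0.333)/0.08 ≈ 13.7 minutes.


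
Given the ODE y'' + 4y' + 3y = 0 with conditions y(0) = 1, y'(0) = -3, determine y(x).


Characteristic roots of r² + 4r + 3 = 0 are -3, -1.
General solution y = c₁ e^(-3x) + c₂ e^(-x).
Apply y(0) = 1: c₁ + c₂ = 1. Apply y'(0) = -3: -3 c₁ - 1 c₂ = -3.
Solve: c₁ = 1, c₂ = 0.
Particular solution: y = e^(-3x) + 0e^(-x).


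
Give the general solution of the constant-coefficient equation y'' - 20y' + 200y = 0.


Characteristic equation: r² - 20r + 200 = 0.
Discriminant is negative; roots r = 10 ± 10i (complex conjugate pair).
General solution uses e^(α x)(C₁ cos(β x) + C₂ sin(β x)): y = e^(10x)(C₁cos(10x) + C₂sin(10x)).


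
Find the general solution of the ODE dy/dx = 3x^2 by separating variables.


Integrate both sides with respect to x: y = ∫ 3x^2 dx = x^3 + C.


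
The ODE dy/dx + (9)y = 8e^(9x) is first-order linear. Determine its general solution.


P(x) = 9 ⇒ μ = e^(9x).
(μ y)' = 8e^(18x) ⇒ μ y = (8/18)e^(18x) + C.
Divide by μ: y = (4/9)e^(9x) + Ce^(-9x).


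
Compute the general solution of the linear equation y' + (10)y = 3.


P(x) = 10, Q(x) = 3; integrating factor μ = e^(10x).
(μ y)' = 3e^(10x) ⇒ μ y = (3/10)e^(10x) + C.
Divide by μ: y = 3/10 + Ce^(-10x).


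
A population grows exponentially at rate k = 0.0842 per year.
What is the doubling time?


Exponential growth: P(t) = P₀ e^(0.0842t). Set P(t)/P₀ = 2: e^(0.0842t) = 2.
Solve: t = ln(2)/0.0842 ≈ 8.23 years.


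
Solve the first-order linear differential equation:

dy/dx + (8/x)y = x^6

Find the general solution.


P(x) = 8/x ⇒ μ = x^8.
(x^8 y)' = x^14 ⇒ x^8 y = x^15/(15) + C.
Solve for y: y = (1/15)x^7 + C/x^8.


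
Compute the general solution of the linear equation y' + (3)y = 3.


P(x) = 3, Q(x) = 3; integrating factor μ = e^(3x).
(μ y)' = 3e^(3x) ⇒ μ y = e^(3x) + C.
Divide by μ: y = 1 + Ce^(-3x).


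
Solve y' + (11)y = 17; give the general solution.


P(x) = 11, Q(x) = 17; integrating factor μ = e^(11x).
(μ y)' = 17e^(11x) ⇒ μ y = (17/11)e^(11x) + C.
Divide by μ: y = 17/11 + Ce^(-11x).


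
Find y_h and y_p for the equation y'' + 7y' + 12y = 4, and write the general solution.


Characteristic roots of r² + 7r + 12 = 0 are -3, -4.
y_h = C₁e^(-3x) + C₂e^(-4x).
Constant forcing; try y_p = A. Then 12A = 4 ⇒ A = 1/3.
General solution: y = C₁e^(-3x) + C₂e^(-4x) + 1/3.


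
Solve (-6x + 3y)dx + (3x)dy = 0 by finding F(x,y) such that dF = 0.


Check exactness: ∂M/∂y = 3 and ∂N/∂x = 3; equal, so the equation is exact.
Integrate M with respect to x (treating y as constant): ∫M dx = -3x^2 + 3xy + h(y).
Differentiate w.r.t. y and set equal to N: all terms match, so h'(y) = 0 and h is a constant absorbed into C.
General solution: -3x^2 + 3xy = C.


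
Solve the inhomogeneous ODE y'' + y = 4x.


Homogeneous: r² + 1 = 0 ⇒ r = ±1i, y_h = C₁cos(x) + C₂sin(x).
Polynomial forcing; try y_p = Ax + B. Then y_p'' + 1 y_p = 1(Ax + B) = 4x, so B = 0 and A = 4.
General solution: y = C₁cos(x) + C₂sin(x) + 4x.


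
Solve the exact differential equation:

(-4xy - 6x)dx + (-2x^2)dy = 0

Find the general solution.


Check exactness: ∂M/∂y = -4x and ∂N/∂x = -4x; equal, so the equation is exact.
Integrate M with respect to x (treating y as constant): ∫M dx = -2x^2y - 3x^2 + h(y).
Differentiate w.r.t. y and set equal to N: all terms match, so h'(y) = 0 and h is a constant absorbed into C.
General solution: -2x^2y - 3x^2 = C.


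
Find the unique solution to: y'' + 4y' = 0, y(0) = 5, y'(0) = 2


Characteristic roots of r² + 4r = 0 are -4, 0.
General solution y = c₁ e^(-4x) + c₂.
Apply y(0) = 5: c₁ + c₂ = 5. Apply y'(0) = 2: -4 c₁ + 0 c₂ = 2.
Solve: c₁ = -1/2, c₂ = 11/2.
Particular solution: y = -(1/2)e^(-4x) + 11/2.


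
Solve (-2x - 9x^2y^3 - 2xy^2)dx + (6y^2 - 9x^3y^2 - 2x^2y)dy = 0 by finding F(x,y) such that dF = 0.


Check exactness: ∂M/∂y = -27x^2y^2 - 4xy and ∂N/∂x = -27x^2y^2 - 4xy; equal, so the equation is exact.
Integrate M with respect to x (treating y as constant): ∫M dx = -x^2 - 3x^3y^3 - x^2y^2 + h(y).
Differentiate w.r.t. y and set equal to N: the x-dependent terms already match, leaving h'(y) = 6y^2. Integrate: h(y) = 2y^3.
So F(x,y) = -x^2 + 2y^3 - 3x^3y^3 - x^2y^2.
General solution: -x^2 + 2y^3 - 3x^3y^3 - x^2y^2 = C.


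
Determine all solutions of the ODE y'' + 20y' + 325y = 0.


Characteristic equation: r² + 20r + 325 = 0.
Discriminant is negative; roots r = -10 ± 15i (complex conjugate pair).
General solution uses e^(α x)(C₁ cos(β x) + C₂ sin(β x)): y = e^(-10x)(C₁cos(15x) + C₂sin(15x)).


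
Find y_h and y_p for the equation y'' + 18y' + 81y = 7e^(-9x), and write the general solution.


Characteristic polynomial (r + 9)² = 0; repeated root r = -9.
y_h = (C₁ + C₂x)e^(-9x). Forcing matches the repeated root (resonance), so try y_p = Ax² e^(-9x).
Substitute and solve for A: 2A = 7, so A = 7/2.
General solution: y = (C₁ + C₂x + (7/2)x²)e^(-9x).


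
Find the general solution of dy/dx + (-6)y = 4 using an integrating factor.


P(x) = -6 ⇒ μ = e^(-6x).
(μ y)' = 4e^(-6x) ⇒ μ y = -(2/3)e^(-6x) + C.
Divide by μ: y = -2/3 + Ce^(6x).


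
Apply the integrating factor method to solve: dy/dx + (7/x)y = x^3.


P(x) = 7/x ⇒ μ = x^7.
(x^7 y)' = x^7·x^3 = x^10.
Integrate: x^7 y = x^11/(11) + C.
Solve for y: y = (1/11)x^4 + C/x^7.


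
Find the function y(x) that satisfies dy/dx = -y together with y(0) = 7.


General solution of y' = -y is y = Ce^(-x).
Apply y(0) = 7: C = 7.
Particular solution: y = 7e^(-x).


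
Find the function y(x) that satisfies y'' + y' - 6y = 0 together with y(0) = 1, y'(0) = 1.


Characteristic roots of r² + r - 6 = 0 are 2, -3.
General solution y = c₁ e^(2x) + c₂ e^(-3x).
Apply y(0) = 1: c₁ + c₂ = 1. Apply y'(0) = 1: 2 c₁ - 3 c₂ = 1.
Solve: c₁ = 4/5, c₂ = 1/5.
Particular solution: y = (4/5)e^(2x) + (1/5)e^(-3x).


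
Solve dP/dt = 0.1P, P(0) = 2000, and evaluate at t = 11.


The ODE dP/dt = 0.1P has solution P(t) = P(0)e^(0.1t).
Substitute P(0) = 2000 and t = 11: P(11) = 2000 e^(1.10) ≈ 6008.


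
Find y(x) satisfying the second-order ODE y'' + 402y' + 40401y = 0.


Characteristic equation: r² + 402r + 40401 = 0, i.e. (r + 201)² = 0.
Repeated root r = -201; include an x factor for the second linearly independent solution.
General solution: y = (C₁ + C₂x)e^(-201x).


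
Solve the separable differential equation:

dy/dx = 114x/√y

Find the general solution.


Separate: √y dy = 114x dx.
Integrate: (2/3)y^(3/2) = 57x² + C.


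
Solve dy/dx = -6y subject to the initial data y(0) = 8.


General solution of y' = -6y is y = Ce^(-6x).
Apply y(0) = 8: C = 8.
Particular solution: y = 8e^(-6x).


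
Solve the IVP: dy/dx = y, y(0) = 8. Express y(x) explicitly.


General solution of y' = y is y = Ce^(x).
Apply y(0) = 8: C = 8.
Particular solution: y = 8e^(x).


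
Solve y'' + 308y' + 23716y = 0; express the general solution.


Characteristic equation: r² + 308r + 23716 = 0, i.e. (r + 154)² = 0.
Repeated root r = -154; include an x factor for the second linearly independent solution.
General solution: y = (C₁ + C₂x)e^(-154x).


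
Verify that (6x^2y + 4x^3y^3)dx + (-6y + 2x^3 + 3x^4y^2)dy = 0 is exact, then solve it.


Check exactness: ∂M/∂y = 6x^2 + 12x^3y^2 and ∂N/∂x = 6x^2 + 12x^3y^2; equal, so the equation is exact.
Integrate M with respect to x (treating y as constant): ∫M dx = 2x^3y + x^4y^3 + h(y).
Differentiate w.r.t. y and set equal to N: the x-dependent terms already match, leaving h'(y) = -6y. Integrate: h(y) = -3y^2.
So F(x,y) = -3y^2 + 2x^3y + x^4y^3.
General solution: -3y^2 + 2x^3y + x^4y^3 = C.


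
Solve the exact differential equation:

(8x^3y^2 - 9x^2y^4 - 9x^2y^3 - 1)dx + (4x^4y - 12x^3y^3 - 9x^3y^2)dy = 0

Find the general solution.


Check exactness: ∂M/∂y = 16x^3y - 36x^2y^3 - 27x^2y^2 and ∂N/∂x = 16x^3y - 36x^2y^3 - 27x^2y^2; equal, so the equation is exact.
Integrate M with respect to x (treating y as constant): ∫M dx = 2x^4y^2 - 3x^3y^4 - 3x^3y^3 - x + h(y).
Differentiate w.r.t. y and set equal to N: all terms match, so h'(y) = 0 and h is a constant absorbed into C.
General solution: 2x^4y^2 - 3x^3y^4 - 3x^3y^3 - x = C.


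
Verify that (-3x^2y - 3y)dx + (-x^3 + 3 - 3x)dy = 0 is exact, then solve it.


Check exactness: ∂M/∂y = -3x^2 - 3 and ∂N/∂x = -3x^2 - 3; equal, so the equation is exact.
Integrate M with respect to x (treating y as constant): ∫M dx = -x^3y - 3xy + h(y).
Differentiate w.r.t. y and set equal to N: the x-dependent terms already match, leaving h'(y) = 3. Integrate: h(y) = 3y.
So F(x,y) = -x^3y + 3y - 3xy.
General solution: -x^3y + 3y - 3xy = C.


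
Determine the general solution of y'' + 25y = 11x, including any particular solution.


Homogeneous: r² + 25 = 0 ⇒ r = ±5i, y_h = C₁cos(5x) + C₂sin(5x).
Polynomial forcing; try y_p = Ax + B. Then y_p'' + 25 y_p = 25(Ax + B) = 11x, so B = 0 and A = 11/25.
General solution: y = C₁cos(5x) + C₂sin(5x) + (11/25)x.


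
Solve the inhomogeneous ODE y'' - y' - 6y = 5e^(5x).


Characteristic roots of r² - r - 6 = 0 are -2, 3.
y_h = C₁e^(-2x) + C₂e^(3x).
Forcing exponent 5 is not a characteristic root; try y_p = Ae^(5x).
Substitute: A·(25 + (-1)·5 + (-6)) = A·14 = 5, so A = 5/14.
General solution: y = C₁e^(-2x) + C₂e^(3x) + (5/14)e^(5x).


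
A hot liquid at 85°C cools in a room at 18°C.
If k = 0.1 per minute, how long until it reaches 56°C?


From T(t) = T_a + (T₀ - T_a)e^(-kt), set T(t) = 56:
(56 - 18) / (85 - 18) = e^(-0.1t), so t = -ln(0.567)/0.1 ≈ 5.7 minutes.


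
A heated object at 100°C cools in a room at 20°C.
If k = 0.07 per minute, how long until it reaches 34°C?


From T(t) = T_a + (T₀ - T_a)e^(-kt), set T(t) = 34:
(34 - 20) / (100 - 20) = e^(-0.07t), so t = -ln(0.175)/0.07 ≈ 24.9 minutes.


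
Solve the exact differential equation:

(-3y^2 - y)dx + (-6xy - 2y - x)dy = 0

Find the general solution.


Check exactness: ∂M/∂y = -6y - 1 and ∂N/∂x = -6y - 1; equal, so the equation is exact.
Integrate M with respect to x (treating y as constant): ∫M dx = -3xy^2 - xy + h(y).
Differentiate w.r.t. y and set equal to N: the x-dependent terms already match, leaving h'(y) = -2y. Integrate: h(y) = -y^2.
So F(x,y) = -3xy^2 - y^2 - xy.
General solution: -3xy^2 - y^2 - xy = C.


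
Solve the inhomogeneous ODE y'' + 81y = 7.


Homogeneous part: r² + 81 = 0 ⇒ r = ±9i, so y_h = C₁cos(9x) + C₂sin(9x).
Try constant y_p = A; plug in: 81A = 7 ⇒ A = 7/81.
General solution: y = C₁cos(9x) + C₂sin(9x) + 7/81.


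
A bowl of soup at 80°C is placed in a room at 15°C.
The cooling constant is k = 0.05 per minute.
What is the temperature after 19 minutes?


Newton's law: dT/dt = -k(T - T_a) has solution T(t) = T_a + (T₀ - T_a)e^(-kt).
Plug in T_a = 15, T₀ = 80, k = 0.05, t = 19: T(19) = 15 + (65)e^(-0.95) ≈ 40.1°C.


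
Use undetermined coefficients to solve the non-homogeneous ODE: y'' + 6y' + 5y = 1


Characteristic roots of r² + 6r + 5 = 0 are -5, -1.
y_h = C₁e^(-5x) + C₂e^(-x).
Constant forcing; try y_p = A. Then 5A = 1 ⇒ A = 1/5.
General solution: y = C₁e^(-5x) + C₂e^(-x) + 1/5.


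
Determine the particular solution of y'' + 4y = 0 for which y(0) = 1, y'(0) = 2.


Characteristic roots of r² + 4 = 0 are ±2i, so y = C₁cos(2x) + C₂sin(2x).
Apply y(0) = 1: C₁ = 1. Differentiate and apply y'(0) = 2: 2·C₂ = 2, so C₂ = 1.
Particular solution: y = cos(2x) + sin(2x).


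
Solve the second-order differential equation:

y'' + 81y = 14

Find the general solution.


Homogeneous part: r² + 81 = 0 ⇒ r = ±9i, so y_h = C₁cos(9x) + C₂sin(9x).
Try constant y_p = A; plug in: 81A = 14 ⇒ A = 14/81.
General solution: y = C₁cos(9x) + C₂sin(9x) + 14/81.


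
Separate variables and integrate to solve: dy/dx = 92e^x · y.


Separate variables: dy/y = 92e^x dx.
Integrate: ln|y| = 92e^x + C₀.
Exponentiate: y = Ce^(92e^x).


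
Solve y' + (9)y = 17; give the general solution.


P(x) = 9, Q(x) = 17; integrating factor μ = e^(9x).
(μ y)' = 17e^(9x) ⇒ μ y = (17/9)e^(9x) + C.
Divide by μ: y = 17/9 + Ce^(-9x).


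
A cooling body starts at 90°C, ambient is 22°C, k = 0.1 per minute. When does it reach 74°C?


From T(t) = T_a + (T₀ - T_a)e^(-kt), set T(t) = 74:
(74 - 22) / (90 - 22) = e^(-0.1t), so t = -ln(0.765)/0.1 ≈ 2.7 minutes.


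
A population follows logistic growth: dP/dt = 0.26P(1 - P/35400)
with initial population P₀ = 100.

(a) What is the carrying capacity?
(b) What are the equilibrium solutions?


Logistic ODE dP/dt = 0.26P(1 - P/35400) has equilibria where dP/dt = 0, i.e. P = 0 or P = 35400.
The coefficient (1 - P/K) = 0 when P = K, identifying K = 35400 as the carrying capacity.
(a) K = 35400; (b) equilibria P = 0 and P = 35400.


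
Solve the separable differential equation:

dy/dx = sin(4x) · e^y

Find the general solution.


Separate: e^(-y) dy = sin(4x) dx.
Integrate: -e^(-y) = -(1/4)cos(4x) + C₀.
Rearrange: e^(-y) = (1/4)cos(4x) + C.


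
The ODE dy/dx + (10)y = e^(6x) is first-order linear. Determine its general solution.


P(x) = 10 ⇒ μ = e^(10x).
(μ y)' = e^(16x) ⇒ μ y = e^(16x)/16 + C.
Divide by μ: y = (1/16)e^(6x) + Ce^(-10x).


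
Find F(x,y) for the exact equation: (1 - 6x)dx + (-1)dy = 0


Check exactness: ∂M/∂y = 0 and ∂N/∂x = 0; equal, so the equation is exact.
Integrate M with respect to x (treating y as constant): ∫M dx = x - 3x^2 + h(y).
Differentiate w.r.t. y and set equal to N: the x-dependent terms already match, leaving h'(y) = -1. Integrate: h(y) = -y.
So F(x,y) = -y + x - 3x^2.
General solution: -y + x - 3x^2 = C.


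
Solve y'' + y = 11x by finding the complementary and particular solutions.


Homogeneous: r² + 1 = 0 ⇒ r = ±1i, y_h = C₁cos(x) + C₂sin(x).
Polynomial forcing; try y_p = Ax + B. Then y_p'' + 1 y_p = 1(Ax + B) = 11x, so B = 0 and A = 11.
General solution: y = C₁cos(x) + C₂sin(x) + 11x.


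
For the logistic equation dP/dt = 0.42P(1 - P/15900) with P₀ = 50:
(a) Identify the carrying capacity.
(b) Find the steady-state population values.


Logistic ODE dP/dt = 0.42P(1 - P/15900) has equilibria where dP/dt = 0, i.e. P = 0 or P = 15900.
The coefficient (1 - P/K) = 0 when P = K, identifying K = 15900 as the carrying capacity.
(a) K = 15900; (b) equilibria P = 0 and P = 15900.


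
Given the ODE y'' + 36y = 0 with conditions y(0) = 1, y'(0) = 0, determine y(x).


Characteristic roots of r² + 36 = 0 are ±6i, so y = C₁cos(6x) + C₂sin(6x).
Apply y(0) = 1: C₁ = 1. Differentiate and apply y'(0) = 0: 6·C₂ = 0, so C₂ = 0.
Particular solution: y = cos(6x).


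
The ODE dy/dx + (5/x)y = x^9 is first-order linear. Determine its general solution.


P(x) = 5/x ⇒ μ = x^5.
(x^5 y)' = x^5·x^9 = x^14.
Integrate: x^5 y = x^15/(15) + C.
Solve for y: y = (1/15)x^10 + C/x^5.


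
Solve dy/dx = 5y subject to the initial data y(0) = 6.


General solution of y' = 5y is y = Ce^(5x).
Apply y(0) = 6: C = 6.
Particular solution: y = 6e^(5x).


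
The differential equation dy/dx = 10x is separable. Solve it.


Integrate both sides with respect to x: y = ∫ 10x dx = 5x^2 + C.


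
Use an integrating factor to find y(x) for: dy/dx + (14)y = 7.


P(x) = 14, Q(x) = 7; integrating factor μ = e^(14x).
(μ y)' = 7e^(14x) ⇒ μ y = (1/2)e^(14x) + C.
Divide by μ: y = 1/2 + Ce^(-14x).


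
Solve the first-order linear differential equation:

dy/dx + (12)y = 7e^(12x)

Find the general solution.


P(x) = 12 ⇒ μ = e^(12x).
(μ y)' = 7e^(24x) ⇒ μ y = (7/24)e^(24x) + C.
Divide by μ: y = (7/24)e^(12x) + Ce^(-12x).


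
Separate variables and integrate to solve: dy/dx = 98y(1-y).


Separate: dy/[y(1-y)] = 98 dx.
Partial fractions: 1/[y(1-y)] = 1/y + 1/(1-y).
Integrate: ln|y/(1-y)| = 98x + C₀.
Solve for y: y = 1/(1 + Ce^(-98x)).


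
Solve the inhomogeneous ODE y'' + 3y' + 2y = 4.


Characteristic roots of r² + 3r + 2 = 0 are -1, -2.
y_h = C₁e^(-x) + C₂e^(-2x).
Constant forcing; try y_p = A. Then 2A = 4 ⇒ A = 2.
General solution: y = C₁e^(-x) + C₂e^(-2x) + 2.


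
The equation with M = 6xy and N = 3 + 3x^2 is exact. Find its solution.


Check exactness: ∂M/∂y = 6x and ∂N/∂x = 6x; equal, so the equation is exact.
Integrate M with respect to x (treating y as constant): ∫M dx = 3x^2y + h(y).
Differentiate w.r.t. y and set equal to N: the x-dependent terms already match, leaving h'(y) = 3. Integrate: h(y) = 3y.
So F(x,y) = 3y + 3x^2y.
General solution: 3y + 3x^2y = C.


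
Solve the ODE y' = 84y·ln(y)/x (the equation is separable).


Separate: dy/[y ln(y)] = 84 dx/x.
Substitute u = ln(y): du/u = 84 dx/x.
Integrate: ln|ln(y)| = 84ln|x| + C₀, hence ln(y) = C·x^84.


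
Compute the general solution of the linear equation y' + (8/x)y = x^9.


P(x) = 8/x ⇒ μ = x^8.
(x^8 y)' = x^8·x^9 = x^17.
Integrate: x^8 y = x^18/(18) + C.
Solve for y: y = (1/18)x^10 + C/x^8.


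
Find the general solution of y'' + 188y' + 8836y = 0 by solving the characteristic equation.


Characteristic equation: r² + 188r + 8836 = 0, i.e. (r + 94)² = 0.
Repeated root r = -94; include an x factor for the second linearly independent solution.
General solution: y = (C₁ + C₂x)e^(-94x).


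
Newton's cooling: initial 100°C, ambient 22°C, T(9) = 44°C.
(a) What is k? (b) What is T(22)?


Newton's law: T(t) = T_a + (T₀ - T_a)e^(-kt).
(a) Use T(9) = 44: (44 - 22)/(100 - 22) = e^(-k·9), so k = -ln(0.282)/9 ≈ 0.1406.
(b) Apply k to t = 22: T(22) = 22 + (78)e^(-3.094) ≈ 25.5°C.


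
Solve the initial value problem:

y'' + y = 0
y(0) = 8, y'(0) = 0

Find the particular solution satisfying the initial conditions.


Characteristic roots of r² + 1 = 0 are ±1i, so y = C₁cos(x) + C₂sin(x).
Apply y(0) = 8: C₁ = 8. Differentiate and apply y'(0) = 0: 1·C₂ = 0, so C₂ = 0.
Particular solution: y = 8cos(x).


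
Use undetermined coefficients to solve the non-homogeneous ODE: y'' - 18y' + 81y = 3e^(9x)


Characteristic polynomial (r - 9)² = 0; repeated root r = 9.
y_h = (C₁ + C₂x)e^(9x). Forcing matches the repeated root (resonance), so try y_p = Ax² e^(9x).
Substitute and solve for A: 2A = 3, so A = 3/2.
General solution: y = (C₁ + C₂x + (3/2)x²)e^(9x).


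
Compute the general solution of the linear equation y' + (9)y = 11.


P(x) = 9, Q(x) = 11; integrating factor μ = e^(9x).
(μ y)' = 11e^(9x) ⇒ μ y = (11/9)e^(9x) + C.
Divide by μ: y = 11/9 + Ce^(-9x).


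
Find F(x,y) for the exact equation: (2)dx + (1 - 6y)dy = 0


Check exactness: ∂M/∂y = 0 and ∂N/∂x = 0; equal, so the equation is exact.
Integrate M with respect to x (treating y as constant): ∫M dx = 2x + h(y).
Differentiate w.r.t. y and set equal to N: the x-dependent terms already match, leaving h'(y) = 1 - 6y. Integrate: h(y) = y - 3y^2.
So F(x,y) = y + 2x - 3y^2.
General solution: y + 2x - 3y^2 = C.


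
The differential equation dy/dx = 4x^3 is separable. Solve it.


Integrate both sides with respect to x: y = ∫ 4x^3 dx = x^4 + C.


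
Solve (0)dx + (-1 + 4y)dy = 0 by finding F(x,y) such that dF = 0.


Check exactness: ∂M/∂y = 0 and ∂N/∂x = 0; equal, so the equation is exact.
Integrate M with respect to x (treating y as constant): ∫M dx = 0 + h(y).
Differentiate w.r.t. y and set equal to N: the x-dependent terms already match, leaving h'(y) = -1 + 4y. Integrate: h(y) = -y + 2y^2.
So F(x,y) = -y + 2y^2.
General solution: -y + 2y^2 = C.


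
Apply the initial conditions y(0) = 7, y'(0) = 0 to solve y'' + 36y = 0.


Characteristic roots of r² + 36 = 0 are ±6i, so y = C₁cos(6x) + C₂sin(6x).
Apply y(0) = 7: C₁ = 7. Differentiate and apply y'(0) = 0: 6·C₂ = 0, so C₂ = 0.
Particular solution: y = 7cos(6x).


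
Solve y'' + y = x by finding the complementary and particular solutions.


Homogeneous: r² + 1 = 0 ⇒ r = ±1i, y_h = C₁cos(x) + C₂sin(x).
Polynomial forcing; try y_p = Ax + B. Then y_p'' + 1 y_p = 1(Ax + B) = x, so B = 0 and A = 1.
General solution: y = C₁cos(x) + C₂sin(x) + x.


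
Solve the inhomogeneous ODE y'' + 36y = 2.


Homogeneous part: r² + 36 = 0 ⇒ r = ±6i, so y_h = C₁cos(6x) + C₂sin(6x).
Try constant y_p = A; plug in: 36A = 2 ⇒ A = 1/18.
General solution: y = C₁cos(6x) + C₂sin(6x) + 1/18.


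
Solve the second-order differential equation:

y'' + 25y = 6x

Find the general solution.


Homogeneous: r² + 25 = 0 ⇒ r = ±5i, y_h = C₁cos(5x) + C₂sin(5x).
Polynomial forcing; try y_p = Ax + B. Then y_p'' + 25 y_p = 25(Ax + B) = 6x, so B = 0 and A = 6/25.
General solution: y = C₁cos(5x) + C₂sin(5x) + (6/25)x.


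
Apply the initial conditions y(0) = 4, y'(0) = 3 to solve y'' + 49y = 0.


Characteristic roots of r² + 49 = 0 are ±7i, so y = C₁cos(7x) + C₂sin(7x).
Apply y(0) = 4: C₁ = 4. Differentiate and apply y'(0) = 3: 7·C₂ = 3, so C₂ = 3/7.
Particular solution: y = 4cos(7x) + (3/7)sin(7x).


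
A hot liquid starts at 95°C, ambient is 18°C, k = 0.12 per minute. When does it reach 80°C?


From T(t) = T_a + (T₀ - T_a)e^(-kt), set T(t) = 80:
(80 - 18) / (95 - 18) = e^(-0.12t), so t = -ln(0.805)/0.12 ≈ 1.8 minutes.


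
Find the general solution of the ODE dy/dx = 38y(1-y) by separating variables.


Separate: dy/[y(1-y)] = 38 dx.
Partial fractions: 1/[y(1-y)] = 1/y + 1/(1-y).
Integrate: ln|y/(1-y)| = 38x + C₀.
Solve for y: y = 1/(1 + Ce^(-38x)).


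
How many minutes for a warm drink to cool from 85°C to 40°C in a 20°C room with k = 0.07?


From T(t) = T_a + (T₀ - T_a)e^(-kt), set T(t) = 40:
(40 - 20) / (85 - 20) = e^(-0.07t), so t = -ln(0.308)/0.07 ≈ 16.8 minutes.


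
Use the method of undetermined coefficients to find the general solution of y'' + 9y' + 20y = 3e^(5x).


Characteristic roots of r² + 9r + 20 = 0 are -5, -4.
y_h = C₁e^(-5x) + C₂e^(-4x).
Forcing exponent 5 is not a characteristic root; try y_p = Ae^(5x).
Substitute: A·(25 + (9)·5 + (20)) = A·90 = 3, so A = 1/30.
General solution: y = C₁e^(-5x) + C₂e^(-4x) + (1/30)e^(5x).


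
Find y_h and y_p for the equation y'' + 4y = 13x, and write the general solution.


Homogeneous: r² + 4 = 0 ⇒ r = ±2i, y_h = C₁cos(2x) + C₂sin(2x).
Polynomial forcing; try y_p = Ax + B. Then y_p'' + 4 y_p = 4(Ax + B) = 13x, so B = 0 and A = 13/4.
General solution: y = C₁cos(2x) + C₂sin(2x) + (13/4)x.


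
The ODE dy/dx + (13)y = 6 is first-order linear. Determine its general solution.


P(x) = 13, Q(x) = 6; integrating factor μ = e^(13x).
(μ y)' = 6e^(13x) ⇒ μ y = (6/13)e^(13x) + C.
Divide by μ: y = 6/13 + Ce^(-13x).


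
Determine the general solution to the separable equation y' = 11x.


Integrate both sides with respect to x: y = ∫ 11x dx = (11/2)x^2 + C.


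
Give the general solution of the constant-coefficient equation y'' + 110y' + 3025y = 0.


Characteristic equation: r² + 110r + 3025 = 0, i.e. (r + 55)² = 0.
Repeated root r = -55; include an x factor for the second linearly independent solution.
General solution: y = (C₁ + C₂x)e^(-55x).


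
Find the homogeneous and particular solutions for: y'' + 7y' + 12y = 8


Characteristic roots of r² + 7r + 12 = 0 are -4, -3.
y_h = C₁e^(-4x) + C₂e^(-3x).
Constant forcing; try y_p = A. Then 12A = 8 ⇒ A = 2/3.
General solution: y = C₁e^(-4x) + C₂e^(-3x) + 2/3.


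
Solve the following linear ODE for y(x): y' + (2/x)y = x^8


P(x) = 2/x ⇒ μ = x^2.
(x^2 y)' = x^10 ⇒ x^2 y = x^11/(11) + C.
Solve for y: y = (1/11)x^9 + C/x^2.


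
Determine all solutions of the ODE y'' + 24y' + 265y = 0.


Characteristic equation: r² + 24r + 265 = 0.
Discriminant is negative; roots r = -12 ± 11i (complex conjugate pair).
General solution uses e^(α x)(C₁ cos(β x) + C₂ sin(β x)): y = e^(-12x)(C₁cos(11x) + C₂sin(11x)).


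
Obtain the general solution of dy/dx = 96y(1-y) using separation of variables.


Separate: dy/[y(1-y)] = 96 dx.
Partial fractions: 1/[y(1-y)] = 1/y + 1/(1-y).
Integrate: ln|y/(1-y)| = 96x + C₀.
Solve for y: y = 1/(1 + Ce^(-96x)).


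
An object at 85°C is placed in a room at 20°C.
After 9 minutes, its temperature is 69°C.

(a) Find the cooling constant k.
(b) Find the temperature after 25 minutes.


Newton's law: T(t) = T_a + (T₀ - T_a)e^(-kt).
(a) Use T(9) = 69: (69 - 20)/(85 - 20) = e^(-k·9), so k = -ln(0.754)/9 ≈ 0.0314.
(b) Apply k to t = 25: T(25) = 20 + (65)e^(-0.785) ≈ 49.7°C.


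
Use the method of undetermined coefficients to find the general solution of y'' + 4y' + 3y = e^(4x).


Characteristic roots of r² + 4r + 3 = 0 are -1, -3.
y_h = C₁e^(-x) + C₂e^(-3x).
Forcing exponent 4 is not a characteristic root; try y_p = Ae^(4x).
Substitute: A·(16 + (4)·4 + (3)) = A·35 = 1, so A = 1/35.
General solution: y = C₁e^(-x) + C₂e^(-3x) + (1/35)e^(4x).


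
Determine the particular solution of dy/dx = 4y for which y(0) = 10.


General solution of y' = 4y is y = Ce^(4x).
Apply y(0) = 10: C = 10.
Particular solution: y = 10e^(4x).


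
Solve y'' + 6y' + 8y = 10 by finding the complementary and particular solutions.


Characteristic roots of r² + 6r + 8 = 0 are -2, -4.
y_h = C₁e^(-2x) + C₂e^(-4x).
Constant forcing; try y_p = A. Then 8A = 10 ⇒ A = 5/4.
General solution: y = C₁e^(-2x) + C₂e^(-4x) + 5/4.


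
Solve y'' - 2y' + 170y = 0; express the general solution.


Characteristic equation: r² - 2r + 170 = 0.
Discriminant is negative; roots r = 1 ± 13i (complex conjugate pair).
General solution uses e^(α x)(C₁ cos(β x) + C₂ sin(β x)): y = e^(x)(C₁cos(13x) + C₂sin(13x)).


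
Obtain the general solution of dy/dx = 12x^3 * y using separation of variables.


Separate variables: dy/y = 12x^3 dx.
Integrate: ln|y| = 3x^4 + C₀.
Exponentiate: y = Ce^(3x^4).


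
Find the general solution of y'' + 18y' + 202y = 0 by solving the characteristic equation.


Characteristic equation: r² + 18r + 202 = 0.
Discriminant is negative; roots r = -9 ± 11i (complex conjugate pair).
General solution uses e^(α x)(C₁ cos(β x) + C₂ sin(β x)): y = e^(-9x)(C₁cos(11x) + C₂sin(11x)).


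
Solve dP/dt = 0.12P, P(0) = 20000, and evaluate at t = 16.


The ODE dP/dt = 0.12P has solution P(t) = P(0)e^(0.12t).
Substitute P(0) = 20000 and t = 16: P(16) = 20000 e^(1.92) ≈ 136419.


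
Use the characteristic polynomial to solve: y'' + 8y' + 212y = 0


Characteristic equation: r² + 8r + 212 = 0.
Discriminant is negative; roots r = -4 ± 14i (complex conjugate pair).
General solution uses e^(α x)(C₁ cos(β x) + C₂ sin(β x)): y = e^(-4x)(C₁cos(14x) + C₂sin(14x)).


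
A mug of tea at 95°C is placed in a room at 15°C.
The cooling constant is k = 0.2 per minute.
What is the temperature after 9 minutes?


Newton's law: dT/dt = -k(T - T_a) has solution T(t) = T_a + (T₀ - T_a)e^(-kt).
Plug in T_a = 15, T₀ = 95, k = 0.2, t = 9: T(9) = 15 + (80)e^(-1.80) ≈ 28.2°C.


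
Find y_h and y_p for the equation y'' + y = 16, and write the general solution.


Homogeneous part: r² + 1 = 0 ⇒ r = ±1i, so y_h = C₁cos(x) + C₂sin(x).
Try constant y_p = A; plug in: 1A = 16 ⇒ A = 16.
General solution: y = C₁cos(x) + C₂sin(x) + 16.


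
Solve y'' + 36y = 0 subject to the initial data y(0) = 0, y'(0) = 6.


Characteristic roots of r² + 36 = 0 are ±6i, so y = C₁cos(6x) + C₂sin(6x).
Apply y(0) = 0: C₁ = 0. Differentiate and apply y'(0) = 6: 6·C₂ = 6, so C₂ = 1.
Particular solution: y = sin(6x).


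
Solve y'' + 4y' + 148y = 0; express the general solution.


Characteristic equation: r² + 4r + 148 = 0.
Discriminant is negative; roots r = -2 ± 12i (complex conjugate pair).
General solution uses e^(α x)(C₁ cos(β x) + C₂ sin(β x)): y = e^(-2x)(C₁cos(12x) + C₂sin(12x)).


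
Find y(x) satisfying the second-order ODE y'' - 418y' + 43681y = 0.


Characteristic equation: r² - 418r + 43681 = 0, i.e. (r - 209)² = 0.
Repeated root r = 209; include an x factor for the second linearly independent solution.
General solution: y = (C₁ + C₂x)e^(209x).


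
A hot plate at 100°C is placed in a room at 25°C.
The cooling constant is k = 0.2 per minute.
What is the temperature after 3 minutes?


Newton's law: dT/dt = -k(T - T_a) has solution T(t) = T_a + (T₀ - T_a)e^(-kt).
Plug in T_a = 25, T₀ = 100, k = 0.2, t = 3: T(3) = 25 + (75)e^(-0.60) ≈ 66.2°C.


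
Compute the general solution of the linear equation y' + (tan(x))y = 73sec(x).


P(x) = tan(x) ⇒ μ = e^(∫tan(x)dx) = sec(x).
(sec(x) y)' = 73sec²(x) ⇒ sec(x) y = 73tan(x) + C.
Multiply by cos(x): y = 73sin(x) + C·cos(x).


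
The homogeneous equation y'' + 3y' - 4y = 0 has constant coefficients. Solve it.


Characteristic equation: r² + 3r - 4 = 0.
Factor: (r + 4)(r - 1) = 0 ⇒ r = -4, 1 (distinct real).
General solution: y = C₁e^(-4x) + C₂e^(x).


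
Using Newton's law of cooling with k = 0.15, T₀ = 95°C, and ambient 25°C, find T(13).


Newton's law: dT/dt = -k(T - T_a) has solution T(t) = T_a + (T₀ - T_a)e^(-kt).
Plug in T_a = 25, T₀ = 95, k = 0.15, t = 13: T(13) = 25 + (70)e^(-1.95) ≈ 35.0°C.


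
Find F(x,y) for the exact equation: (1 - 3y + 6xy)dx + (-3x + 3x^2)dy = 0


Check exactness: ∂M/∂y = -3 + 6x and ∂N/∂x = -3 + 6x; equal, so the equation is exact.
Integrate M with respect to x (treating y as constant): ∫M dx = x - 3xy + 3x^2y + h(y).
Differentiate w.r.t. y and set equal to N: all terms match, so h'(y) = 0 and h is a constant absorbed into C.
General solution: x - 3xy + 3x^2y = C.


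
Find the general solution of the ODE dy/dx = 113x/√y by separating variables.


Separate: √y dy = 113x dx.
Integrate: (2/3)y^(3/2) = (113/2)x² + C.


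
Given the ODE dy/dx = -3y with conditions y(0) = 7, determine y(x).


General solution of y' = -3y is y = Ce^(-3x).
Apply y(0) = 7: C = 7.
Particular solution: y = 7e^(-3x).


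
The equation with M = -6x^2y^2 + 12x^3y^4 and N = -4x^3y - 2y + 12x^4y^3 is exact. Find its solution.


Check exactness: ∂M/∂y = -12x^2y + 48x^3y^3 and ∂N/∂x = -12x^2y + 48x^3y^3; equal, so the equation is exact.
Integrate M with respect to x (treating y as constant): ∫M dx = -2x^3y^2 + 3x^4y^4 + h(y).
Differentiate w.r.t. y and set equal to N: the x-dependent terms already match, leaving h'(y) = -2y. Integrate: h(y) = -y^2.
So F(x,y) = -2x^3y^2 - y^2 + 3x^4y^4.
General solution: -2x^3y^2 - y^2 + 3x^4y^4 = C.


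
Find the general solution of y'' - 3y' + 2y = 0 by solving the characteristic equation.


Characteristic equation: r² - 3r + 2 = 0.
Factor: (r - 1)(r - 2) = 0 ⇒ r = 1, 2 (distinct real).
General solution: y = C₁e^(x) + C₂e^(2x).


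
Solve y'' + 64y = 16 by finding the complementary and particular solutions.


Homogeneous part: r² + 64 = 0 ⇒ r = ±8i, so y_h = C₁cos(8x) + C₂sin(8x).
Try constant y_p = A; plug in: 64A = 16 ⇒ A = 1/4.
General solution: y = C₁cos(8x) + C₂sin(8x) + 1/4.


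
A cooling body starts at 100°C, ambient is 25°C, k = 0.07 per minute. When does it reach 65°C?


From T(t) = T_a + (T₀ - T_a)e^(-kt), set T(t) = 65:
(65 - 25) / (100 - 25) = e^(-0.07t), so t = -ln(0.533)/0.07 ≈ 9.0 minutes.


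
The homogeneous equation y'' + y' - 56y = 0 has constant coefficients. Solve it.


Characteristic equation: r² + r - 56 = 0.
Factor: (r + 8)(r - 7) = 0 ⇒ r = -8, 7 (distinct real).
General solution: y = C₁e^(-8x) + C₂e^(7x).


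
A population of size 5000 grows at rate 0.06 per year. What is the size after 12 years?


The ODE dP/dt = 0.06P has solution P(t) = P(0)e^(0.06t).
Substitute P(0) = 5000 and t = 12: P(12) = 5000 e^(0.72) ≈ 10272.


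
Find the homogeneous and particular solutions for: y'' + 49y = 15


Homogeneous part: r² + 49 = 0 ⇒ r = ±7i, so y_h = C₁cos(7x) + C₂sin(7x).
Try constant y_p = A; plug in: 49A = 15 ⇒ A = 15/49.
General solution: y = C₁cos(7x) + C₂sin(7x) + 15/49.


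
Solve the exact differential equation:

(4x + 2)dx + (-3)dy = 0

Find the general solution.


Check exactness: ∂M/∂y = 0 and ∂N/∂x = 0; equal, so the equation is exact.
Integrate M with respect to x (treating y as constant): ∫M dx = 2x^2 + 2x + h(y).
Differentiate w.r.t. y and set equal to N: the x-dependent terms already match, leaving h'(y) = -3. Integrate: h(y) = -3y.
So F(x,y) = 2x^2 - 3y + 2x.
General solution: 2x^2 - 3y + 2x = C.


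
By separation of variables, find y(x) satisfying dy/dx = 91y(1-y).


Separate: dy/[y(1-y)] = 91 dx.
Partial fractions: 1/[y(1-y)] = 1/y + 1/(1-y).
Integrate: ln|y/(1-y)| = 91x + C₀.
Solve for y: y = 1/(1 + Ce^(-91x)).
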